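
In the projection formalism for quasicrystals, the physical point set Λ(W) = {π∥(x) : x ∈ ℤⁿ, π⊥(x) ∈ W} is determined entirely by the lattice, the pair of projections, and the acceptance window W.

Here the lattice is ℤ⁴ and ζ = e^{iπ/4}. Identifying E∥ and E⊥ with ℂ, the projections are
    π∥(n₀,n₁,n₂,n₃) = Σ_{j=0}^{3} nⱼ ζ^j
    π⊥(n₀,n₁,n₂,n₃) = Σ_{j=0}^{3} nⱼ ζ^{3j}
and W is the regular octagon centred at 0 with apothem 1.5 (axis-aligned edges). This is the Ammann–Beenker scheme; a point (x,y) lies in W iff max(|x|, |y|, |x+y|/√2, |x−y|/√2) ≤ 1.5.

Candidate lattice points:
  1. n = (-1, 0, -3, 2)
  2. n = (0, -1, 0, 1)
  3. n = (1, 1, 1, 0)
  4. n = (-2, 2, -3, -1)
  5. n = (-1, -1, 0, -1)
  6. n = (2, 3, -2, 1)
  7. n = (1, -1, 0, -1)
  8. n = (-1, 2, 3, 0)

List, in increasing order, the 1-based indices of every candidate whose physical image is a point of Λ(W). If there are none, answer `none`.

2, 3

Internal map: ζ^{3j} for j=0..3 gives (1,0), (−√2/2,√2/2), (0,−1), (√2/2,√2/2).
#1 (-1, 0, -3, 2): internal (0.414214, 4.414214); octagon support 4.414214 vs apothem 1.5 → ∉ W
#2 (0, -1, 0, 1): internal (1.414214, 0.000000); octagon support 1.414214 vs apothem 1.5 → ∈ W
#3 (1, 1, 1, 0): internal (0.292893, -0.292893); octagon support 0.414214 vs apothem 1.5 → ∈ W
#4 (-2, 2, -3, -1): internal (-4.121320, 3.707107); octagon support 5.535534 vs apothem 1.5 → ∉ W
#5 (-1, -1, 0, -1): internal (-1.000000, -1.414214); octagon support 1.707107 vs apothem 1.5 → ∉ W
#6 (2, 3, -2, 1): internal (0.585786, 4.828427); octagon support 4.828427 vs apothem 1.5 → ∉ W
#7 (1, -1, 0, -1): internal (1.000000, -1.414214); octagon support 1.707107 vs apothem 1.5 → ∉ W
#8 (-1, 2, 3, 0): internal (-2.414214, -1.585786); octagon support 2.828427 vs apothem 1.5 → ∉ W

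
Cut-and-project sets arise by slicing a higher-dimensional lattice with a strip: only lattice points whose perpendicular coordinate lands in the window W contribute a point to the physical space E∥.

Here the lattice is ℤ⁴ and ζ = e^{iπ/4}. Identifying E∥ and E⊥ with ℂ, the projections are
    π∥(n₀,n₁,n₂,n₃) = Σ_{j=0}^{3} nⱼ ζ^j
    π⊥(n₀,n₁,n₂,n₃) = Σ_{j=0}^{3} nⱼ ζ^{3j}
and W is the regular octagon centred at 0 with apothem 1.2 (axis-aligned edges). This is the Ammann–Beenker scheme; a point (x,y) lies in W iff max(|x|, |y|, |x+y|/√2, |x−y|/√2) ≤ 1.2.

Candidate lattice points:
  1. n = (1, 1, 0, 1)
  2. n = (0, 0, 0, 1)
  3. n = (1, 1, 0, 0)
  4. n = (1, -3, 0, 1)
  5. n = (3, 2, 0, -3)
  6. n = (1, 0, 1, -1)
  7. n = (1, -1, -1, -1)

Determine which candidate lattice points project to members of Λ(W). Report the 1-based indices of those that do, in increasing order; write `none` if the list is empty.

2, 3, 5, 7

With ζ = e^{iπ/4} the internal vectors are ζ^0,ζ^3,ζ^6,ζ^9.
#1 (1, 1, 0, 1): internal (1.00000, 1.41421); octagon support 1.70711 vs apothem 1.2 → ∉ W
#2 (0, 0, 0, 1): internal (0.70711, 0.70711); octagon support 1.00000 vs apothem 1.2 → ∈ W
#3 (1, 1, 0, 0): internal (0.29289, 0.70711); octagon support 0.70711 vs apothem 1.2 → ∈ W
#4 (1, -3, 0, 1): internal (3.82843, -1.41421); octagon support 3.82843 vs apothem 1.2 → ∉ W
#5 (3, 2, 0, -3): internal (-0.53553, -0.70711); octagon support 0.87868 vs apothem 1.2 → ∈ W
#6 (1, 0, 1, -1): internal (0.29289, -1.70711); octagon support 1.70711 vs apothem 1.2 → ∉ W
#7 (1, -1, -1, -1): internal (1.00000, -0.41421); octagon support 1.00000 vs apothem 1.2 → ∈ W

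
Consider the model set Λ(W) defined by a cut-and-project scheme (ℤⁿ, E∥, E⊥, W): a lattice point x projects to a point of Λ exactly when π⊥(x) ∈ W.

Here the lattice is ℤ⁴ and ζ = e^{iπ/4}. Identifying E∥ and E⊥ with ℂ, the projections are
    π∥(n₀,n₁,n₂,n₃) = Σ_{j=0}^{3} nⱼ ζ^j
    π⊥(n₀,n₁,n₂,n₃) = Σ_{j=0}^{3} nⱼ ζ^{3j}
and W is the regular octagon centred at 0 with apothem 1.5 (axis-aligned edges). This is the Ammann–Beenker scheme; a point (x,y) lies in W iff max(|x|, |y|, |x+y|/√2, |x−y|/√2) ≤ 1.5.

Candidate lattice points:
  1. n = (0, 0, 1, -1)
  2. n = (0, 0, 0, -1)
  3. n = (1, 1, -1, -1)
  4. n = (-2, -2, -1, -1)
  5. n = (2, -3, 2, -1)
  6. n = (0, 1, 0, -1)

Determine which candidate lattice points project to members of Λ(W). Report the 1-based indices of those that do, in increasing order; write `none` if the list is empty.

2, 3, 6

Internal map: ζ^{3j} for j=0..3 gives (1,0), (−√2/2,√2/2), (0,−1), (√2/2,√2/2).
#1 (0, 0, 1, -1): internal (-0.7071, -1.7071); octagon support 1.7071 vs apothem 1.5 → ∉ W
#2 (0, 0, 0, -1): internal (-0.7071, -0.7071); octagon support 1.0000 vs apothem 1.5 → ∈ W
#3 (1, 1, -1, -1): internal (-0.4142, 1.0000); octagon support 1.0000 vs apothem 1.5 → ∈ W
#4 (-2, -2, -1, -1): internal (-1.2929, -1.1213); octagon support 1.7071 vs apothem 1.5 → ∉ W
#5 (2, -3, 2, -1): internal (3.4142, -4.8284); octagon support 5.8284 vs apothem 1.5 → ∉ W
#6 (0, 1, 0, -1): internal (-1.4142, 0.0000); octagon support 1.4142 vs apothem 1.5 → ∈ W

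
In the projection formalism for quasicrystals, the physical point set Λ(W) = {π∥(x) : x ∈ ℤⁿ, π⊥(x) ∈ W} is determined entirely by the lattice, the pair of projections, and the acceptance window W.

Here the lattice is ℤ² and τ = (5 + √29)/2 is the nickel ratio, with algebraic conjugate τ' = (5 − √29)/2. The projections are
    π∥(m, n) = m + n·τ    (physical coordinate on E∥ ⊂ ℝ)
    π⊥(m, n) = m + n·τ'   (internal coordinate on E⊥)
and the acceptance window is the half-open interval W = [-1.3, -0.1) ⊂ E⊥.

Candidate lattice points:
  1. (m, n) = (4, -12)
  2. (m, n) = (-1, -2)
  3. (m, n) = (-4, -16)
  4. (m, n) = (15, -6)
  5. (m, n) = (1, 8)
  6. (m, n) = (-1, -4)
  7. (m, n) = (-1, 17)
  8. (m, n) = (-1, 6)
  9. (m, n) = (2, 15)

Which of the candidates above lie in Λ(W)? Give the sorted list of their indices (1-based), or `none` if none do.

2, 3, 5, 6, 9

Compute τ' = (5−√29)/2 = -0.1926, so π⊥(m,n) = m -0.1926·n.
#1 (4,-12): internal coord 4 + (-12)·τ' = +6.3110; +6.3110 ∉ [-1.3, -0.1) → out
#2 (-1,-2): internal coord -1 + (-2)·τ' = -0.6148; -0.6148 ∈ [-1.3, -0.1) → IN Λ
#3 (-4,-16): internal coord -4 + (-16)·τ' = -0.9187; -0.9187 ∈ [-1.3, -0.1) → IN Λ
#4 (15,-6): internal coord 15 + (-6)·τ' = +16.1555; +16.1555 ∉ [-1.3, -0.1) → out
#5 (1,8): internal coord 1 + (8)·τ' = -0.5407; -0.5407 ∈ [-1.3, -0.1) → IN Λ
#6 (-1,-4): internal coord -1 + (-4)·τ' = -0.2297; -0.2297 ∈ [-1.3, -0.1) → IN Λ
#7 (-1,17): internal coord -1 + (17)·τ' = -4.2739; -4.2739 ∉ [-1.3, -0.1) → out
#8 (-1,6): internal coord -1 + (6)·τ' = -2.1555; -2.1555 ∉ [-1.3, -0.1) → out
#9 (2,15): internal coord 2 + (15)·τ' = -0.8887; -0.8887 ∈ [-1.3, -0.1) → IN Λ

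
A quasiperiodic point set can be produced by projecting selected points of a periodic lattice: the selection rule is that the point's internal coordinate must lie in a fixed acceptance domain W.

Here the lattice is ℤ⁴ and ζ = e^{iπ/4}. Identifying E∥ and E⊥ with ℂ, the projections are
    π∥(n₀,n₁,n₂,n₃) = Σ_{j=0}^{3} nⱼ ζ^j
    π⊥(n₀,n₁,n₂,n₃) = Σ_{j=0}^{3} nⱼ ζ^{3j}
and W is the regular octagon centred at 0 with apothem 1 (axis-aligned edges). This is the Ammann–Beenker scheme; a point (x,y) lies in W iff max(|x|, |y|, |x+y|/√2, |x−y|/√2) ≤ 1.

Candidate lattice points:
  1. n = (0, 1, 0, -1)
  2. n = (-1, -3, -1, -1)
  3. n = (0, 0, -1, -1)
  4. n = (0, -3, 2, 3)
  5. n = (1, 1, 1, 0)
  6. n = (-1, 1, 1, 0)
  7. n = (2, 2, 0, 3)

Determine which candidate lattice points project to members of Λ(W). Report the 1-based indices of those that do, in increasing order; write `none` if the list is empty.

π⊥(n) = n₀ + n₁ζ³ + n₂ζ⁶ + n₃ζ⁹ where ζ = e^{iπ/4}.
candidate 1: n = (0, 1, 0, -1) → π⊥ ≈ (-1.41421, +0.00000); max(|x|,|y|,|x±y|/√2) = 1.41421 > 1 ⇒ ∉ W
candidate 2: n = (-1, -3, -1, -1) → π⊥ ≈ (+0.41421, -1.82843); max(|x|,|y|,|x±y|/√2) = 1.82843 > 1 ⇒ ∉ W
candidate 3: n = (0, 0, -1, -1) → π⊥ ≈ (-0.70711, +0.29289); max(|x|,|y|,|x±y|/√2) = 0.70711 ≤ 1 ⇒ ∈ W
candidate 4: n = (0, -3, 2, 3) → π⊥ ≈ (+4.24264, -2.00000); max(|x|,|y|,|x±y|/√2) = 4.41421 > 1 ⇒ ∉ W
candidate 5: n = (1, 1, 1, 0) → π⊥ ≈ (+0.29289, -0.29289); max(|x|,|y|,|x±y|/√2) = 0.41421 ≤ 1 ⇒ ∈ W
candidate 6: n = (-1, 1, 1, 0) → π⊥ ≈ (-1.70711, -0.29289); max(|x|,|y|,|x±y|/√2) = 1.70711 > 1 ⇒ ∉ W
candidate 7: n = (2, 2, 0, 3) → π⊥ ≈ (+2.70711, +3.53553); max(|x|,|y|,|x±y|/√2) = 4.41421 > 1 ⇒ ∉ W

3, 5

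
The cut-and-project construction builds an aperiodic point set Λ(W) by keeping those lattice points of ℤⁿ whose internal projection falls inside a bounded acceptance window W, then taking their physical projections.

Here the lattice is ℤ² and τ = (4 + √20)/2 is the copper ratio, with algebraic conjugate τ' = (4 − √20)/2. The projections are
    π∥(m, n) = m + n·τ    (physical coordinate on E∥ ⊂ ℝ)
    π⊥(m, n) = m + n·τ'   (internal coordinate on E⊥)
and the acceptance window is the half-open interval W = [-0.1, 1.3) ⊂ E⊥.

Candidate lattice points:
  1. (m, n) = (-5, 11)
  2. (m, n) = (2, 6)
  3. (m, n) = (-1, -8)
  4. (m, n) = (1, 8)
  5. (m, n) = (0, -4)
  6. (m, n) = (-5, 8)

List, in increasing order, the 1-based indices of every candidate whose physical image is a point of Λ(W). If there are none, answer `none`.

2, 3, 5

τ' = (4−√20)/2 ≈ -0.236068.
candidate 1: (m,n)=(-5,11) → π∥ = -5+11·τ ≈ 41.596748, π⊥ = -5+11·τ' ≈ -7.596748 ∉ [-0.1, 1.3) ⇒ out
candidate 2: (m,n)=(2,6) → π∥ = 2+6·τ ≈ 27.416408, π⊥ = 2+6·τ' ≈ 0.583592 ∈ [-0.1, 1.3) ⇒ IN Λ
candidate 3: (m,n)=(-1,-8) → π∥ = -1-8·τ ≈ -34.888544, π⊥ = -1-8·τ' ≈ 0.888544 ∈ [-0.1, 1.3) ⇒ IN Λ
candidate 4: (m,n)=(1,8) → π∥ = 1+8·τ ≈ 34.888544, π⊥ = 1+8·τ' ≈ -0.888544 ∉ [-0.1, 1.3) ⇒ out
candidate 5: (m,n)=(0,-4) → π∥ = 0-4·τ ≈ -16.944272, π⊥ = 0-4·τ' ≈ 0.944272 ∈ [-0.1, 1.3) ⇒ IN Λ
candidate 6: (m,n)=(-5,8) → π∥ = -5+8·τ ≈ 28.888544, π⊥ = -5+8·τ' ≈ -6.888544 ∉ [-0.1, 1.3) ⇒ out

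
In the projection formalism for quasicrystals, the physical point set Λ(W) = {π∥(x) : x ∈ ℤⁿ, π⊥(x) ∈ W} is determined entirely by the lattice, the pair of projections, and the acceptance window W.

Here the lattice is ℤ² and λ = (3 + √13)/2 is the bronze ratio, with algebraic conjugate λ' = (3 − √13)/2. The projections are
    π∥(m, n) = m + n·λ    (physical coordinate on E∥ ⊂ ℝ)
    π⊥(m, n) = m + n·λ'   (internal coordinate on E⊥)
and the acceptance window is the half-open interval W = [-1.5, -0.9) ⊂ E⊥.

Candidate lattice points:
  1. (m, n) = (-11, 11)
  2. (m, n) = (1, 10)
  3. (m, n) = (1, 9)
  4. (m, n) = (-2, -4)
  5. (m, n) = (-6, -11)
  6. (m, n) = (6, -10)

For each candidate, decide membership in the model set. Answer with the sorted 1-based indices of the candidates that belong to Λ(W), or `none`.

none

λ' = (3−√13)/2 ≈ -0.3028.
[1] lift (-11,11): star map gives -14.3305; window check -1.5 ≤ -14.3305 < -0.9 is false → out
[2] lift (1,10): star map gives -2.0278; window check -1.5 ≤ -2.0278 < -0.9 is false → out
[3] lift (1,9): star map gives -1.7250; window check -1.5 ≤ -1.7250 < -0.9 is false → out
[4] lift (-2,-4): star map gives -0.7889; window check -1.5 ≤ -0.7889 < -0.9 is false → out
[5] lift (-6,-11): star map gives -2.6695; window check -1.5 ≤ -2.6695 < -0.9 is false → out
[6] lift (6,-10): star map gives 9.0278; window check -1.5 ≤ 9.0278 < -0.9 is false → out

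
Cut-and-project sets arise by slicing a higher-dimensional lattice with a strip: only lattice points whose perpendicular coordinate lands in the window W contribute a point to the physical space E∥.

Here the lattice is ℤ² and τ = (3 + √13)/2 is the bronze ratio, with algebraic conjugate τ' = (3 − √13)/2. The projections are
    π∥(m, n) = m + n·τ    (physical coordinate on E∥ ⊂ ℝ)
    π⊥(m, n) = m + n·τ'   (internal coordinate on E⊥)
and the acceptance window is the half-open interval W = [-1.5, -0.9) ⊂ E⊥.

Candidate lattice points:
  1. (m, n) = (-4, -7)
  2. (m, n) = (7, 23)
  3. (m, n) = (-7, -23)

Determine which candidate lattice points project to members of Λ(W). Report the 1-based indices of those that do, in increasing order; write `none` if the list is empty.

none

Numerically τ ≈ 3.302776 and τ' = −1/τ ≈ -0.302776.
candidate 1: (m,n)=(-4,-7) → π∥ = -4-7·τ ≈ -27.119429, π⊥ = -4-7·τ' ≈ -1.880571 ∉ [-1.5, -0.9) ⇒ out
candidate 2: (m,n)=(7,23) → π∥ = 7+23·τ ≈ 82.963840, π⊥ = 7+23·τ' ≈ 0.036160 ∉ [-1.5, -0.9) ⇒ out
candidate 3: (m,n)=(-7,-23) → π∥ = -7-23·τ ≈ -82.963840, π⊥ = -7-23·τ' ≈ -0.036160 ∉ [-1.5, -0.9) ⇒ out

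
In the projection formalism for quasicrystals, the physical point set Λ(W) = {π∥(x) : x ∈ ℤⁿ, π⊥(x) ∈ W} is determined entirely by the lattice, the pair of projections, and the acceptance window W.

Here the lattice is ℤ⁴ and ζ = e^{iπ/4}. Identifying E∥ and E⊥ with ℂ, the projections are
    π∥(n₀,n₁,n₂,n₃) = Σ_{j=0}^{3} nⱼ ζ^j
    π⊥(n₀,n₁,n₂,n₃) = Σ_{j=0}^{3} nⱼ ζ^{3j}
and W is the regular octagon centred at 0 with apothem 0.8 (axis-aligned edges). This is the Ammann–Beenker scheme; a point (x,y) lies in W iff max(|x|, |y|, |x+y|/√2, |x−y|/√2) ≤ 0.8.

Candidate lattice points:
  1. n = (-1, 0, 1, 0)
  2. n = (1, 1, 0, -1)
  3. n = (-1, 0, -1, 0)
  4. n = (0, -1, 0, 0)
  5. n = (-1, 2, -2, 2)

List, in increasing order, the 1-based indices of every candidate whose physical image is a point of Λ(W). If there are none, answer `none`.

2

Internal map: ζ^{3j} for j=0..3 gives (1,0), (−√2/2,√2/2), (0,−1), (√2/2,√2/2).
#1 (-1, 0, 1, 0): internal (-1.0000, -1.0000); octagon support 1.4142 vs apothem 0.8 → ∉ W
#2 (1, 1, 0, -1): internal (-0.4142, 0.0000); octagon support 0.4142 vs apothem 0.8 → ∈ W
#3 (-1, 0, -1, 0): internal (-1.0000, 1.0000); octagon support 1.4142 vs apothem 0.8 → ∉ W
#4 (0, -1, 0, 0): internal (0.7071, -0.7071); octagon support 1.0000 vs apothem 0.8 → ∉ W
#5 (-1, 2, -2, 2): internal (-1.0000, 4.8284); octagon support 4.8284 vs apothem 0.8 → ∉ W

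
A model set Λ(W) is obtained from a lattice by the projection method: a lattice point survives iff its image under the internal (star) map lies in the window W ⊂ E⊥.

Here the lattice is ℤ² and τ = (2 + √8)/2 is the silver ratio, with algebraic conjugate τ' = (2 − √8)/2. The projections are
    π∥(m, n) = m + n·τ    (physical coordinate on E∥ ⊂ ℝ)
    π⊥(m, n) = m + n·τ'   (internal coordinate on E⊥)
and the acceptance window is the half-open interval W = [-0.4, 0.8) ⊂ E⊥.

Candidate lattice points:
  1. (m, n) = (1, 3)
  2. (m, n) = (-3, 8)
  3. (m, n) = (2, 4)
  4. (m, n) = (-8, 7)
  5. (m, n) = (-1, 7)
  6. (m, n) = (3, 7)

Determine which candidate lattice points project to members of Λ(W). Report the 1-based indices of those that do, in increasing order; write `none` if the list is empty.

1, 3, 6

Numerically τ ≈ 2.4142 and τ' = −1/τ ≈ -0.4142.
#1 (1,3): internal coord 1 + (3)·τ' = -0.2426; -0.2426 ∈ [-0.4, 0.8) → IN Λ
#2 (-3,8): internal coord -3 + (8)·τ' = -6.3137; -6.3137 ∉ [-0.4, 0.8) → out
#3 (2,4): internal coord 2 + (4)·τ' = +0.3431; +0.3431 ∈ [-0.4, 0.8) → IN Λ
#4 (-8,7): internal coord -8 + (7)·τ' = -10.8995; -10.8995 ∉ [-0.4, 0.8) → out
#5 (-1,7): internal coord -1 + (7)·τ' = -3.8995; -3.8995 ∉ [-0.4, 0.8) → out
#6 (3,7): internal coord 3 + (7)·τ' = +0.1005; +0.1005 ∈ [-0.4, 0.8) → IN Λ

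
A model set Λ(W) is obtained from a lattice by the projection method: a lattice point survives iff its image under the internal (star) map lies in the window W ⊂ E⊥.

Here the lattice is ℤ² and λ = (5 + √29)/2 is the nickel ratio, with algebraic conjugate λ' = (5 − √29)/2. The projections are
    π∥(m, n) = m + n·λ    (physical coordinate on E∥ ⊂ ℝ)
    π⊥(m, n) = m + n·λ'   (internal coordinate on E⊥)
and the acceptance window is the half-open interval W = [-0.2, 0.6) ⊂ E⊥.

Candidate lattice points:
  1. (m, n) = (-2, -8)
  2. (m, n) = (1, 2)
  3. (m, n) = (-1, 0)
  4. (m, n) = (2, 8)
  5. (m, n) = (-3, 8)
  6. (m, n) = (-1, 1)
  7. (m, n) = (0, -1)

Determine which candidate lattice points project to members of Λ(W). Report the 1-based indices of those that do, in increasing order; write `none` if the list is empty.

Numerically λ ≈ 5.1926 and λ' = −1/λ ≈ -0.1926.
candidate 1: (m,n)=(-2,-8) → π∥ = -2-8·λ ≈ -43.5407, π⊥ = -2-8·λ' ≈ -0.4593 ∉ [-0.2, 0.6) ⇒ out
candidate 2: (m,n)=(1,2) → π∥ = 1+2·λ ≈ 11.3852, π⊥ = 1+2·λ' ≈ 0.6148 ∉ [-0.2, 0.6) ⇒ out
candidate 3: (m,n)=(-1,0) → π∥ = -1+0·λ ≈ -1.0000, π⊥ = -1+0·λ' ≈ -1.0000 ∉ [-0.2, 0.6) ⇒ out
candidate 4: (m,n)=(2,8) → π∥ = 2+8·λ ≈ 43.5407, π⊥ = 2+8·λ' ≈ 0.4593 ∈ [-0.2, 0.6) ⇒ IN Λ
candidate 5: (m,n)=(-3,8) → π∥ = -3+8·λ ≈ 38.5407, π⊥ = -3+8·λ' ≈ -4.5407 ∉ [-0.2, 0.6) ⇒ out
candidate 6: (m,n)=(-1,1) → π∥ = -1+1·λ ≈ 4.1926, π⊥ = -1+1·λ' ≈ -1.1926 ∉ [-0.2, 0.6) ⇒ out
candidate 7: (m,n)=(0,-1) → π∥ = 0-1·λ ≈ -5.1926, π⊥ = 0-1·λ' ≈ 0.1926 ∈ [-0.2, 0.6) ⇒ IN Λ

4, 7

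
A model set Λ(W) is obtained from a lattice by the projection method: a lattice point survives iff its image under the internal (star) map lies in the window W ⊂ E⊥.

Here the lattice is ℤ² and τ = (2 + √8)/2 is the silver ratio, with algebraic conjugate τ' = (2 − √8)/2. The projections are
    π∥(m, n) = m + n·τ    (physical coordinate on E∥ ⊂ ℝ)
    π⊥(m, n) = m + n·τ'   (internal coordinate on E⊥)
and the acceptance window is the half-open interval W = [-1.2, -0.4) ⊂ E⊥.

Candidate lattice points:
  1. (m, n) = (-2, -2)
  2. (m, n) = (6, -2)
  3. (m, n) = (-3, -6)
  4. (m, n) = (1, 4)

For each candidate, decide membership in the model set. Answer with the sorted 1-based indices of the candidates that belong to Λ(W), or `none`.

1, 3, 4

τ' = (2−√8)/2 ≈ -0.414214.
candidate 1: (m,n)=(-2,-2) → π∥ = -2-2·τ ≈ -6.828427, π⊥ = -2-2·τ' ≈ -1.171573 ∈ [-1.2, -0.4) ⇒ IN Λ
candidate 2: (m,n)=(6,-2) → π∥ = 6-2·τ ≈ 1.171573, π⊥ = 6-2·τ' ≈ 6.828427 ∉ [-1.2, -0.4) ⇒ out
candidate 3: (m,n)=(-3,-6) → π∥ = -3-6·τ ≈ -17.485281, π⊥ = -3-6·τ' ≈ -0.514719 ∈ [-1.2, -0.4) ⇒ IN Λ
candidate 4: (m,n)=(1,4) → π∥ = 1+4·τ ≈ 10.656854, π⊥ = 1+4·τ' ≈ -0.656854 ∈ [-1.2, -0.4) ⇒ IN Λ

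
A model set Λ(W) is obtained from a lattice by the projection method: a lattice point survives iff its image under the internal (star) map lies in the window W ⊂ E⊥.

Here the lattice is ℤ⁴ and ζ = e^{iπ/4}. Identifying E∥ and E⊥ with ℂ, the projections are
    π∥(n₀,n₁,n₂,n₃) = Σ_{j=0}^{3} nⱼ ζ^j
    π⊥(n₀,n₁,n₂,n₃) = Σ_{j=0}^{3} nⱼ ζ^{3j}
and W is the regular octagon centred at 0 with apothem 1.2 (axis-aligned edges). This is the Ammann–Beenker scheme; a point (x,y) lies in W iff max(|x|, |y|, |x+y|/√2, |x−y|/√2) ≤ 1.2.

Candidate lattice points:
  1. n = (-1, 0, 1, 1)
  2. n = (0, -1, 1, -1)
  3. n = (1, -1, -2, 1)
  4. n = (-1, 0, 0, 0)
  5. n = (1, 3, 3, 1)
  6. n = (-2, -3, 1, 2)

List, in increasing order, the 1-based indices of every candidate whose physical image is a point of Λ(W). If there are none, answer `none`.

1, 4, 5

With ζ = e^{iπ/4} the internal vectors are ζ^0,ζ^3,ζ^6,ζ^9.
#1 (-1, 0, 1, 1): internal (-0.292893, -0.292893); octagon support 0.414214 vs apothem 1.2 → ∈ W
#2 (0, -1, 1, -1): internal (0.000000, -2.414214); octagon support 2.414214 vs apothem 1.2 → ∉ W
#3 (1, -1, -2, 1): internal (2.414214, 2.000000); octagon support 3.121320 vs apothem 1.2 → ∉ W
#4 (-1, 0, 0, 0): internal (-1.000000, 0.000000); octagon support 1.000000 vs apothem 1.2 → ∈ W
#5 (1, 3, 3, 1): internal (-0.414214, -0.171573); octagon support 0.414214 vs apothem 1.2 → ∈ W
#6 (-2, -3, 1, 2): internal (1.535534, -1.707107); octagon support 2.292893 vs apothem 1.2 → ∉ W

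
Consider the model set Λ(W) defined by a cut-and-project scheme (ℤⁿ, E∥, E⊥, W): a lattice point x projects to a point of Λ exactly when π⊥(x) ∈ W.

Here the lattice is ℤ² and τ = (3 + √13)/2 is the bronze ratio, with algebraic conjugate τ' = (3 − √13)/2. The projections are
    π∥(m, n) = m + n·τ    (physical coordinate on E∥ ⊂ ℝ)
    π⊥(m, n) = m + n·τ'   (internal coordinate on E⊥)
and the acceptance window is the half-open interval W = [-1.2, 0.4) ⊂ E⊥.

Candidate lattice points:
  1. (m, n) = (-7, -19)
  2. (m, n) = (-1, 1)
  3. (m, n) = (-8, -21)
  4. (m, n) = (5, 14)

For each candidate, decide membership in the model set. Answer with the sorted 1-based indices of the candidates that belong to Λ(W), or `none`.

Compute τ' = (3−√13)/2 = -0.3028, so π⊥(m,n) = m -0.3028·n.
candidate 1: (m,n)=(-7,-19) → π∥ = -7-19·τ ≈ -69.7527, π⊥ = -7-19·τ' ≈ -1.2473 ∉ [-1.2, 0.4) ⇒ out
candidate 2: (m,n)=(-1,1) → π∥ = -1+1·τ ≈ 2.3028, π⊥ = -1+1·τ' ≈ -1.3028 ∉ [-1.2, 0.4) ⇒ out
candidate 3: (m,n)=(-8,-21) → π∥ = -8-21·τ ≈ -77.3583, π⊥ = -8-21·τ' ≈ -1.6417 ∉ [-1.2, 0.4) ⇒ out
candidate 4: (m,n)=(5,14) → π∥ = 5+14·τ ≈ 51.2389, π⊥ = 5+14·τ' ≈ 0.7611 ∉ [-1.2, 0.4) ⇒ out

none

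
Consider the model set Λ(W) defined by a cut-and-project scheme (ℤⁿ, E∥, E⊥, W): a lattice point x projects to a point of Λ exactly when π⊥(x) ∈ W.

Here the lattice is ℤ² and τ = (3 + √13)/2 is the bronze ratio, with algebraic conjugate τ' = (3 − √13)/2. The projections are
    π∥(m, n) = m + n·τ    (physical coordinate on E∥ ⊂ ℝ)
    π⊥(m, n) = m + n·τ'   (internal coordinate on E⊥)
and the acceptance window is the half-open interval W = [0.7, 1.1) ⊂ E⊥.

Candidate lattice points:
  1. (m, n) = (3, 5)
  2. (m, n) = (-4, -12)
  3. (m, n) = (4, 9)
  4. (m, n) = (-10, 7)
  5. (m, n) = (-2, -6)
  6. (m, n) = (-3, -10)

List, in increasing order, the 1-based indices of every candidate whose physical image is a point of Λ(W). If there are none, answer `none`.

none

τ' = (3−√13)/2 ≈ -0.302776.
[1] lift (3,5): star map gives 1.486122; window check 0.7 ≤ 1.486122 < 1.1 is false → out
[2] lift (-4,-12): star map gives -0.366692; window check 0.7 ≤ -0.366692 < 1.1 is false → out
[3] lift (4,9): star map gives 1.275019; window check 0.7 ≤ 1.275019 < 1.1 is false → out
[4] lift (-10,7): star map gives -12.119429; window check 0.7 ≤ -12.119429 < 1.1 is false → out
[5] lift (-2,-6): star map gives -0.183346; window check 0.7 ≤ -0.183346 < 1.1 is false → out
[6] lift (-3,-10): star map gives 0.027756; window check 0.7 ≤ 0.027756 < 1.1 is false → out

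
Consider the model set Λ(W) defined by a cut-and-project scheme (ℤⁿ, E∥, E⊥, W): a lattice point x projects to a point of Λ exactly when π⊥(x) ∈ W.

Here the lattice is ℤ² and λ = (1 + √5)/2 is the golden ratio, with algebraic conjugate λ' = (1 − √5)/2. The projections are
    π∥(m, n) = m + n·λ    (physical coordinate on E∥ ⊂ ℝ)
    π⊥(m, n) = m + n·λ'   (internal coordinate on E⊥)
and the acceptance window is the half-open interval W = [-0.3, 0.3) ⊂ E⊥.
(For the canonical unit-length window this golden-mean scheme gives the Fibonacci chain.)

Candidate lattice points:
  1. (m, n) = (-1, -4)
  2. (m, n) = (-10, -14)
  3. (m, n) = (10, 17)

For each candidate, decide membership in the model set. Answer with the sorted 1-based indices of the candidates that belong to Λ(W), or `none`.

λ' = (1−√5)/2 ≈ -0.6180.
candidate 1: (m,n)=(-1,-4) → π∥ = -1-4·λ ≈ -7.4721, π⊥ = -1-4·λ' ≈ 1.4721 ∉ [-0.3, 0.3) ⇒ out
candidate 2: (m,n)=(-10,-14) → π∥ = -10-14·λ ≈ -32.6525, π⊥ = -10-14·λ' ≈ -1.3475 ∉ [-0.3, 0.3) ⇒ out
candidate 3: (m,n)=(10,17) → π∥ = 10+17·λ ≈ 37.5066, π⊥ = 10+17·λ' ≈ -0.5066 ∉ [-0.3, 0.3) ⇒ out

none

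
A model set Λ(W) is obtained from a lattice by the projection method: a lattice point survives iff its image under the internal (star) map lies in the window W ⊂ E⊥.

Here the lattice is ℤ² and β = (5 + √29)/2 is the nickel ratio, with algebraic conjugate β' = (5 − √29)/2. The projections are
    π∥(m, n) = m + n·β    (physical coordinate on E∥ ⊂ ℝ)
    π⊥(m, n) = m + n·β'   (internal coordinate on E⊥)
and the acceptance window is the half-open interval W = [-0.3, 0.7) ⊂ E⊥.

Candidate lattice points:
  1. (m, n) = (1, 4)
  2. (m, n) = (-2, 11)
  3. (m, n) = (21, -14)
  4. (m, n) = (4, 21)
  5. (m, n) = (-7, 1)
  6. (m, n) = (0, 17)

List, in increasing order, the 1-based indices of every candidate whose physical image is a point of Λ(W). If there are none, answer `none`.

1, 4

Numerically β ≈ 5.1926 and β' = −1/β ≈ -0.1926.
#1 (1,4): internal coord 1 + (4)·β' = +0.2297; +0.2297 ∈ [-0.3, 0.7) → IN Λ
#2 (-2,11): internal coord -2 + (11)·β' = -4.1184; -4.1184 ∉ [-0.3, 0.7) → out
#3 (21,-14): internal coord 21 + (-14)·β' = +23.6962; +23.6962 ∉ [-0.3, 0.7) → out
#4 (4,21): internal coord 4 + (21)·β' = -0.0442; -0.0442 ∈ [-0.3, 0.7) → IN Λ
#5 (-7,1): internal coord -7 + (1)·β' = -7.1926; -7.1926 ∉ [-0.3, 0.7) → out
#6 (0,17): internal coord 0 + (17)·β' = -3.2739; -3.2739 ∉ [-0.3, 0.7) → out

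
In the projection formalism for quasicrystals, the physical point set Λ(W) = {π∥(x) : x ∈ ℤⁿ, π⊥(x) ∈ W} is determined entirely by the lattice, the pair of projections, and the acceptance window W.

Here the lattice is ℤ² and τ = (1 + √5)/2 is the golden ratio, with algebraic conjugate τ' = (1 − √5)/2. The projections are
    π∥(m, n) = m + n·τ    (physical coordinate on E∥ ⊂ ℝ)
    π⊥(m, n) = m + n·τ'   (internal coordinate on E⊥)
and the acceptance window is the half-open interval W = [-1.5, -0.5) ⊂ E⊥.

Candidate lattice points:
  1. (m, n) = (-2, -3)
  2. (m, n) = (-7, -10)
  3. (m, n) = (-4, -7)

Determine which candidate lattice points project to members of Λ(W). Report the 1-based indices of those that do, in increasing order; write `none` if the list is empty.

τ' = (1−√5)/2 ≈ -0.61803.
#1 (-2,-3): internal coord -2 + (-3)·τ' = -0.14590; -0.14590 ∉ [-1.5, -0.5) → out
#2 (-7,-10): internal coord -7 + (-10)·τ' = -0.81966; -0.81966 ∈ [-1.5, -0.5) → IN Λ
#3 (-4,-7): internal coord -4 + (-7)·τ' = +0.32624; +0.32624 ∉ [-1.5, -0.5) → out

2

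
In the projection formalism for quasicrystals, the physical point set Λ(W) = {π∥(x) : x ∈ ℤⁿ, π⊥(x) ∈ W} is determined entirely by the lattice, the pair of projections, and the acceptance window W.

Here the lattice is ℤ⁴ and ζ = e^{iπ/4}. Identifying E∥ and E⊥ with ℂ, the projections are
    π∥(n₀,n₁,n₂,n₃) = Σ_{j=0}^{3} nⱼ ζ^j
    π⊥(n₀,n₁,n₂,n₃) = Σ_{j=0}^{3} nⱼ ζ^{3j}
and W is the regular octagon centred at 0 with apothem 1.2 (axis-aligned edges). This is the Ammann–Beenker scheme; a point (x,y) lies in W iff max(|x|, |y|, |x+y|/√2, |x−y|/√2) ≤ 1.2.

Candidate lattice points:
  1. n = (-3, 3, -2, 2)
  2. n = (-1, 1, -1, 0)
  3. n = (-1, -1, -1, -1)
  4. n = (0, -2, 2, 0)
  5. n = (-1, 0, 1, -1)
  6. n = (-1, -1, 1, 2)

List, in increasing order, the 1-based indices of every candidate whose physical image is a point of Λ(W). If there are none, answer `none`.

With ζ = e^{iπ/4} the internal vectors are ζ^0,ζ^3,ζ^6,ζ^9.
candidate 1: n = (-3, 3, -2, 2) → π⊥ ≈ (-3.707107, +5.535534); max(|x|,|y|,|x±y|/√2) = 6.535534 > 1.2 ⇒ ∉ W
candidate 2: n = (-1, 1, -1, 0) → π⊥ ≈ (-1.707107, +1.707107); max(|x|,|y|,|x±y|/√2) = 2.414214 > 1.2 ⇒ ∉ W
candidate 3: n = (-1, -1, -1, -1) → π⊥ ≈ (-1.000000, -0.414214); max(|x|,|y|,|x±y|/√2) = 1.000000 ≤ 1.2 ⇒ ∈ W
candidate 4: n = (0, -2, 2, 0) → π⊥ ≈ (+1.414214, -3.414214); max(|x|,|y|,|x±y|/√2) = 3.414214 > 1.2 ⇒ ∉ W
candidate 5: n = (-1, 0, 1, -1) → π⊥ ≈ (-1.707107, -1.707107); max(|x|,|y|,|x±y|/√2) = 2.414214 > 1.2 ⇒ ∉ W
candidate 6: n = (-1, -1, 1, 2) → π⊥ ≈ (+1.121320, -0.292893); max(|x|,|y|,|x±y|/√2) = 1.121320 ≤ 1.2 ⇒ ∈ W

3, 6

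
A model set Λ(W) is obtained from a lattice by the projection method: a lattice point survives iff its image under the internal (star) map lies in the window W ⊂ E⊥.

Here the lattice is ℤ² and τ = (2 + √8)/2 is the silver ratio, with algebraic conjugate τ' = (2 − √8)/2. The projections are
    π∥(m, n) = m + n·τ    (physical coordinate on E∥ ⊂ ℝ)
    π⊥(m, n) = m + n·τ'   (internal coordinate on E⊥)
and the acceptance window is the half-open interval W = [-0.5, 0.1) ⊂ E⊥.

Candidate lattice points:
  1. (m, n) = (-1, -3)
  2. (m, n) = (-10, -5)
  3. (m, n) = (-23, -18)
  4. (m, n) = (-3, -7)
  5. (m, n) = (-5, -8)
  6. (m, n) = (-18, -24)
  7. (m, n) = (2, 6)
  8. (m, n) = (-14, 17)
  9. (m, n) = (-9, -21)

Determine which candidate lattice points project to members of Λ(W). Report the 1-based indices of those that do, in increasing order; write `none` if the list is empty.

4, 7, 9

τ' = (2−√8)/2 ≈ -0.414214.
[1] lift (-1,-3): star map gives 0.242641; window check -0.5 ≤ 0.242641 < 0.1 is false → out
[2] lift (-10,-5): star map gives -7.928932; window check -0.5 ≤ -7.928932 < 0.1 is false → out
[3] lift (-23,-18): star map gives -15.544156; window check -0.5 ≤ -15.544156 < 0.1 is false → out
[4] lift (-3,-7): star map gives -0.100505; window check -0.5 ≤ -0.100505 < 0.1 is true → IN Λ
[5] lift (-5,-8): star map gives -1.686292; window check -0.5 ≤ -1.686292 < 0.1 is false → out
[6] lift (-18,-24): star map gives -8.058875; window check -0.5 ≤ -8.058875 < 0.1 is false → out
[7] lift (2,6): star map gives -0.485281; window check -0.5 ≤ -0.485281 < 0.1 is true → IN Λ
[8] lift (-14,17): star map gives -21.041631; window check -0.5 ≤ -21.041631 < 0.1 is false → out
[9] lift (-9,-21): star map gives -0.301515; window check -0.5 ≤ -0.301515 < 0.1 is true → IN Λ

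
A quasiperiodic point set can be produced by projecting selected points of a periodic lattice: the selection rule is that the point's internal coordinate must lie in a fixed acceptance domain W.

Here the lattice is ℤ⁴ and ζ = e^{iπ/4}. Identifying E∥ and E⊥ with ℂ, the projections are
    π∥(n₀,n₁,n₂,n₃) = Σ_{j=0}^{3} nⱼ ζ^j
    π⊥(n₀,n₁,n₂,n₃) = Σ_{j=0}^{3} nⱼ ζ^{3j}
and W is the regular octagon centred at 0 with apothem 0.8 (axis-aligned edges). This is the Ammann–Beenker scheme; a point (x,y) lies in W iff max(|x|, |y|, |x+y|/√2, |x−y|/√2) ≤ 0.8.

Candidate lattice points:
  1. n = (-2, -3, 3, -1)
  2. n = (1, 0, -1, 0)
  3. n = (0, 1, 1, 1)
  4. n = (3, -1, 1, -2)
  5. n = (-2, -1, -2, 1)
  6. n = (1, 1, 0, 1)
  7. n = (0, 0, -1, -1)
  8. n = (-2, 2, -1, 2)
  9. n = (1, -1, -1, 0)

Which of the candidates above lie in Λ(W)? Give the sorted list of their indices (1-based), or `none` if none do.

π⊥(n) = n₀ + n₁ζ³ + n₂ζ⁶ + n₃ζ⁹ where ζ = e^{iπ/4}.
#1 (-2, -3, 3, -1): internal (-0.585786, -5.828427); octagon support 5.828427 vs apothem 0.8 → ∉ W
#2 (1, 0, -1, 0): internal (1.000000, 1.000000); octagon support 1.414214 vs apothem 0.8 → ∉ W
#3 (0, 1, 1, 1): internal (0.000000, 0.414214); octagon support 0.414214 vs apothem 0.8 → ∈ W
#4 (3, -1, 1, -2): internal (2.292893, -3.121320); octagon support 3.828427 vs apothem 0.8 → ∉ W
#5 (-2, -1, -2, 1): internal (-0.585786, 2.000000); octagon support 2.000000 vs apothem 0.8 → ∉ W
#6 (1, 1, 0, 1): internal (1.000000, 1.414214); octagon support 1.707107 vs apothem 0.8 → ∉ W
#7 (0, 0, -1, -1): internal (-0.707107, 0.292893); octagon support 0.707107 vs apothem 0.8 → ∈ W
#8 (-2, 2, -1, 2): internal (-2.000000, 3.828427); octagon support 4.121320 vs apothem 0.8 → ∉ W
#9 (1, -1, -1, 0): internal (1.707107, 0.292893); octagon support 1.707107 vs apothem 0.8 → ∉ W

3, 7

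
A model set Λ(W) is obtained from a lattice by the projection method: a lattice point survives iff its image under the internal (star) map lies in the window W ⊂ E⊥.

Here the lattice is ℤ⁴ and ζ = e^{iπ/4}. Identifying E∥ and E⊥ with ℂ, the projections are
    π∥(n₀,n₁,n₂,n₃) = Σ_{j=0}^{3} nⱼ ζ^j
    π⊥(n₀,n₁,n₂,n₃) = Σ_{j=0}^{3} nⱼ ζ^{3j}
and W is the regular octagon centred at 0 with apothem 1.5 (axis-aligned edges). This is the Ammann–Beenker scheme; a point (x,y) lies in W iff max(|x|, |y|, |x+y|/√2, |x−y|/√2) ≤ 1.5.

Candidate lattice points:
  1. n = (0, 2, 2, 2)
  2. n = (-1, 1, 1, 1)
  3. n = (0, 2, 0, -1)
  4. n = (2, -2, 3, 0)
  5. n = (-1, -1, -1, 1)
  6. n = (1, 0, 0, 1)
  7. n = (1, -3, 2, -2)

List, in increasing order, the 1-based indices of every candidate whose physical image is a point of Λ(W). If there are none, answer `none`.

Internal map: ζ^{3j} for j=0..3 gives (1,0), (−√2/2,√2/2), (0,−1), (√2/2,√2/2).
#1 (0, 2, 2, 2): internal (0.000000, 0.828427); octagon support 0.828427 vs apothem 1.5 → ∈ W
#2 (-1, 1, 1, 1): internal (-1.000000, 0.414214); octagon support 1.000000 vs apothem 1.5 → ∈ W
#3 (0, 2, 0, -1): internal (-2.121320, 0.707107); octagon support 2.121320 vs apothem 1.5 → ∉ W
#4 (2, -2, 3, 0): internal (3.414214, -4.414214); octagon support 5.535534 vs apothem 1.5 → ∉ W
#5 (-1, -1, -1, 1): internal (0.414214, 1.000000); octagon support 1.000000 vs apothem 1.5 → ∈ W
#6 (1, 0, 0, 1): internal (1.707107, 0.707107); octagon support 1.707107 vs apothem 1.5 → ∉ W
#7 (1, -3, 2, -2): internal (1.707107, -5.535534); octagon support 5.535534 vs apothem 1.5 → ∉ W

1, 2, 5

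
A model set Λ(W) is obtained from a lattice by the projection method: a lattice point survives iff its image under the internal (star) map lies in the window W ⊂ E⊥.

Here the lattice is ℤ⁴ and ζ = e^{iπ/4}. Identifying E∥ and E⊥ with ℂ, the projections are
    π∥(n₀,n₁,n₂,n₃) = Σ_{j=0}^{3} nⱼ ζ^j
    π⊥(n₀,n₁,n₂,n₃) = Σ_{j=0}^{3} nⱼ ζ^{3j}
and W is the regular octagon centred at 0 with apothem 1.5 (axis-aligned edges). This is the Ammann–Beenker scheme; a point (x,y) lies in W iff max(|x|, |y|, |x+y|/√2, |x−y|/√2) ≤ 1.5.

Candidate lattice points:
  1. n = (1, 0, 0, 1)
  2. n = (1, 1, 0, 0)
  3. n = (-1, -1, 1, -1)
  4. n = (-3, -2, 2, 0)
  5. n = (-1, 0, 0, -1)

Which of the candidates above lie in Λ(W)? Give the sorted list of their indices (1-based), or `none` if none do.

2

Internal map: ζ^{3j} for j=0..3 gives (1,0), (−√2/2,√2/2), (0,−1), (√2/2,√2/2).
candidate 1: n = (1, 0, 0, 1) → π⊥ ≈ (+1.70711, +0.70711); max(|x|,|y|,|x±y|/√2) = 1.70711 > 1.5 ⇒ ∉ W
candidate 2: n = (1, 1, 0, 0) → π⊥ ≈ (+0.29289, +0.70711); max(|x|,|y|,|x±y|/√2) = 0.70711 ≤ 1.5 ⇒ ∈ W
candidate 3: n = (-1, -1, 1, -1) → π⊥ ≈ (-1.00000, -2.41421); max(|x|,|y|,|x±y|/√2) = 2.41421 > 1.5 ⇒ ∉ W
candidate 4: n = (-3, -2, 2, 0) → π⊥ ≈ (-1.58579, -3.41421); max(|x|,|y|,|x±y|/√2) = 3.53553 > 1.5 ⇒ ∉ W
candidate 5: n = (-1, 0, 0, -1) → π⊥ ≈ (-1.70711, -0.70711); max(|x|,|y|,|x±y|/√2) = 1.70711 > 1.5 ⇒ ∉ W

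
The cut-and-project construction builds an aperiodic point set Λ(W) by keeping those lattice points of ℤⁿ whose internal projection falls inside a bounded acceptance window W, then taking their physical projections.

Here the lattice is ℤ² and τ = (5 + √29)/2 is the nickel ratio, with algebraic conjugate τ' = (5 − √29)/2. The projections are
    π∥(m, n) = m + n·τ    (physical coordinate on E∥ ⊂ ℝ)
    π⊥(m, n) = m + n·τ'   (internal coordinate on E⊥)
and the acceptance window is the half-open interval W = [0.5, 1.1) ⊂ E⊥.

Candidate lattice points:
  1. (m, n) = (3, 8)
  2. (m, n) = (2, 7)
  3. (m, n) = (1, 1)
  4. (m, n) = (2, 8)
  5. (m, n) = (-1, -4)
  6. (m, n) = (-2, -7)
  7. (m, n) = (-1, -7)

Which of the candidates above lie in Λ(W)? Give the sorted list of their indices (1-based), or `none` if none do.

2, 3

Numerically τ ≈ 5.192582 and τ' = −1/τ ≈ -0.192582.
#1 (3,8): internal coord 3 + (8)·τ' = +1.459341; +1.459341 ∉ [0.5, 1.1) → out
#2 (2,7): internal coord 2 + (7)·τ' = +0.651923; +0.651923 ∈ [0.5, 1.1) → IN Λ
#3 (1,1): internal coord 1 + (1)·τ' = +0.807418; +0.807418 ∈ [0.5, 1.1) → IN Λ
#4 (2,8): internal coord 2 + (8)·τ' = +0.459341; +0.459341 ∉ [0.5, 1.1) → out
#5 (-1,-4): internal coord -1 + (-4)·τ' = -0.229670; -0.229670 ∉ [0.5, 1.1) → out
#6 (-2,-7): internal coord -2 + (-7)·τ' = -0.651923; -0.651923 ∉ [0.5, 1.1) → out
#7 (-1,-7): internal coord -1 + (-7)·τ' = +0.348077; +0.348077 ∉ [0.5, 1.1) → out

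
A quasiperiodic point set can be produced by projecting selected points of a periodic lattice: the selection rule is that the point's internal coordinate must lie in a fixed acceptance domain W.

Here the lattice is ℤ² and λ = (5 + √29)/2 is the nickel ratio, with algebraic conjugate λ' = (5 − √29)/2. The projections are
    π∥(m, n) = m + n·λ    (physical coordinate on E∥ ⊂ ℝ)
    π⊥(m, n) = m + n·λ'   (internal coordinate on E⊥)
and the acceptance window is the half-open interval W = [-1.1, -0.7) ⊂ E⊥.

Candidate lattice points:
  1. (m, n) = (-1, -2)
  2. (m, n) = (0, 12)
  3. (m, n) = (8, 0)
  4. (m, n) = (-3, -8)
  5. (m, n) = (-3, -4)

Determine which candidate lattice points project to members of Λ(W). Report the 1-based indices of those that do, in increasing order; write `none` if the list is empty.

none

λ' = (5−√29)/2 ≈ -0.192582.
#1 (-1,-2): internal coord -1 + (-2)·λ' = -0.614835; -0.614835 ∉ [-1.1, -0.7) → out
#2 (0,12): internal coord 0 + (12)·λ' = -2.310989; -2.310989 ∉ [-1.1, -0.7) → out
#3 (8,0): internal coord 8 + (0)·λ' = +8.000000; +8.000000 ∉ [-1.1, -0.7) → out
#4 (-3,-8): internal coord -3 + (-8)·λ' = -1.459341; -1.459341 ∉ [-1.1, -0.7) → out
#5 (-3,-4): internal coord -3 + (-4)·λ' = -2.229670; -2.229670 ∉ [-1.1, -0.7) → out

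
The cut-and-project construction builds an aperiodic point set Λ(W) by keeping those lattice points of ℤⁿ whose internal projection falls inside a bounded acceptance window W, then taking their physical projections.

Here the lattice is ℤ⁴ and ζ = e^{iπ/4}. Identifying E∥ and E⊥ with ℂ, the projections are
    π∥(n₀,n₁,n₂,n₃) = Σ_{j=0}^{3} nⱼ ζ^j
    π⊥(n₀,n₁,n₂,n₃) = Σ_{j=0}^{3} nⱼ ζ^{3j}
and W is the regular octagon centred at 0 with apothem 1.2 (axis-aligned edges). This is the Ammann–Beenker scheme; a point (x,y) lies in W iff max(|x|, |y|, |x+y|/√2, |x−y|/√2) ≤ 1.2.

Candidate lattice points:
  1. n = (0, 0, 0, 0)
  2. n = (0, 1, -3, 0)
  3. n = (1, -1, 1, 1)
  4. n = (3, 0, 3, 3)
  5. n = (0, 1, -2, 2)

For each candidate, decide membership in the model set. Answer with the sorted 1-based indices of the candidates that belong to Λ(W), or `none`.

π⊥(n) = n₀ + n₁ζ³ + n₂ζ⁶ + n₃ζ⁹ where ζ = e^{iπ/4}.
candidate 1: n = (0, 0, 0, 0) → π⊥ ≈ (+0.000000, +0.000000); max(|x|,|y|,|x±y|/√2) = 0.000000 ≤ 1.2 ⇒ ∈ W
candidate 2: n = (0, 1, -3, 0) → π⊥ ≈ (-0.707107, +3.707107); max(|x|,|y|,|x±y|/√2) = 3.707107 > 1.2 ⇒ ∉ W
candidate 3: n = (1, -1, 1, 1) → π⊥ ≈ (+2.414214, -1.000000); max(|x|,|y|,|x±y|/√2) = 2.414214 > 1.2 ⇒ ∉ W
candidate 4: n = (3, 0, 3, 3) → π⊥ ≈ (+5.121320, -0.878680); max(|x|,|y|,|x±y|/√2) = 5.121320 > 1.2 ⇒ ∉ W
candidate 5: n = (0, 1, -2, 2) → π⊥ ≈ (+0.707107, +4.121320); max(|x|,|y|,|x±y|/√2) = 4.121320 > 1.2 ⇒ ∉ W

1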